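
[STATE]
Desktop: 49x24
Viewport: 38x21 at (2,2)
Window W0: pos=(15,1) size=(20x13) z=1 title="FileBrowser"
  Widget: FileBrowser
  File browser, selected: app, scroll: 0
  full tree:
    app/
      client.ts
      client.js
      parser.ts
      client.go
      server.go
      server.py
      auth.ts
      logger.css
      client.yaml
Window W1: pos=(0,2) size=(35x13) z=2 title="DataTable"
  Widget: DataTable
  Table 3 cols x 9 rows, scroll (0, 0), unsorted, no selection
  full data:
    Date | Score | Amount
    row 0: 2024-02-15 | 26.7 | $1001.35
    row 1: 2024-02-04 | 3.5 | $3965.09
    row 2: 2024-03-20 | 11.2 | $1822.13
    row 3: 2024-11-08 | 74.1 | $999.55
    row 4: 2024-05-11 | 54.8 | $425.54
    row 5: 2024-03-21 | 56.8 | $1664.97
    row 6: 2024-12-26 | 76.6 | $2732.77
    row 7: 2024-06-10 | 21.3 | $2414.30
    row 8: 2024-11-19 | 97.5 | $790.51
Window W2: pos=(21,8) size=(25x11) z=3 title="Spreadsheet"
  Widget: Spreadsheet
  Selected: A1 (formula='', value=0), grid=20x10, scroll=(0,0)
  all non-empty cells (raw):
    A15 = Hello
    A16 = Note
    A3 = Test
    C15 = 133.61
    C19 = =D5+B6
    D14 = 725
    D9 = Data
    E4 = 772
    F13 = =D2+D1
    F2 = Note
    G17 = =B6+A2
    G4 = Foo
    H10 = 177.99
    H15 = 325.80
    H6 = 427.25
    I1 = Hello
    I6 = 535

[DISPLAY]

━━━━━━━━━━━━━━━━━━━━━━━━━━━━━━━━┓     
DataTable                       ┃     
────────────────────────────────┨     
ate      │Score│Amount          ┃     
─────────┼─────┼────────        ┃     
024-02-15│26.7 │$1001.35        ┃     
024-02-04│3.5  │$39┏━━━━━━━━━━━━━━━━━━
024-03-20│11.2 │$18┃ Spreadsheet      
024-11-08│74.1 │$99┠──────────────────
024-05-11│54.8 │$42┃A1:               
024-03-21│56.8 │$16┃       A       B  
024-12-26│76.6 │$27┃------------------
━━━━━━━━━━━━━━━━━━━┃  1      [0]      
                   ┃  2        0      
                   ┃  3 Test          
                   ┃  4        0      
                   ┗━━━━━━━━━━━━━━━━━━
                                      
                                      
                                      
                                      


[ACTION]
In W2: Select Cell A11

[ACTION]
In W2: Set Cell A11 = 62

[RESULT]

━━━━━━━━━━━━━━━━━━━━━━━━━━━━━━━━┓     
DataTable                       ┃     
────────────────────────────────┨     
ate      │Score│Amount          ┃     
─────────┼─────┼────────        ┃     
024-02-15│26.7 │$1001.35        ┃     
024-02-04│3.5  │$39┏━━━━━━━━━━━━━━━━━━
024-03-20│11.2 │$18┃ Spreadsheet      
024-11-08│74.1 │$99┠──────────────────
024-05-11│54.8 │$42┃A11: 62           
024-03-21│56.8 │$16┃       A       B  
024-12-26│76.6 │$27┃------------------
━━━━━━━━━━━━━━━━━━━┃  1        0      
                   ┃  2        0      
                   ┃  3 Test          
                   ┃  4        0      
                   ┗━━━━━━━━━━━━━━━━━━
                                      
                                      
                                      
                                      


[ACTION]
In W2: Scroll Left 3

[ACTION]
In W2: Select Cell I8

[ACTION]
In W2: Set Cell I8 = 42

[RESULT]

━━━━━━━━━━━━━━━━━━━━━━━━━━━━━━━━┓     
DataTable                       ┃     
────────────────────────────────┨     
ate      │Score│Amount          ┃     
─────────┼─────┼────────        ┃     
024-02-15│26.7 │$1001.35        ┃     
024-02-04│3.5  │$39┏━━━━━━━━━━━━━━━━━━
024-03-20│11.2 │$18┃ Spreadsheet      
024-11-08│74.1 │$99┠──────────────────
024-05-11│54.8 │$42┃I8: 42            
024-03-21│56.8 │$16┃       A       B  
024-12-26│76.6 │$27┃------------------
━━━━━━━━━━━━━━━━━━━┃  1        0      
                   ┃  2        0      
                   ┃  3 Test          
                   ┃  4        0      
                   ┗━━━━━━━━━━━━━━━━━━
                                      
                                      
                                      
                                      


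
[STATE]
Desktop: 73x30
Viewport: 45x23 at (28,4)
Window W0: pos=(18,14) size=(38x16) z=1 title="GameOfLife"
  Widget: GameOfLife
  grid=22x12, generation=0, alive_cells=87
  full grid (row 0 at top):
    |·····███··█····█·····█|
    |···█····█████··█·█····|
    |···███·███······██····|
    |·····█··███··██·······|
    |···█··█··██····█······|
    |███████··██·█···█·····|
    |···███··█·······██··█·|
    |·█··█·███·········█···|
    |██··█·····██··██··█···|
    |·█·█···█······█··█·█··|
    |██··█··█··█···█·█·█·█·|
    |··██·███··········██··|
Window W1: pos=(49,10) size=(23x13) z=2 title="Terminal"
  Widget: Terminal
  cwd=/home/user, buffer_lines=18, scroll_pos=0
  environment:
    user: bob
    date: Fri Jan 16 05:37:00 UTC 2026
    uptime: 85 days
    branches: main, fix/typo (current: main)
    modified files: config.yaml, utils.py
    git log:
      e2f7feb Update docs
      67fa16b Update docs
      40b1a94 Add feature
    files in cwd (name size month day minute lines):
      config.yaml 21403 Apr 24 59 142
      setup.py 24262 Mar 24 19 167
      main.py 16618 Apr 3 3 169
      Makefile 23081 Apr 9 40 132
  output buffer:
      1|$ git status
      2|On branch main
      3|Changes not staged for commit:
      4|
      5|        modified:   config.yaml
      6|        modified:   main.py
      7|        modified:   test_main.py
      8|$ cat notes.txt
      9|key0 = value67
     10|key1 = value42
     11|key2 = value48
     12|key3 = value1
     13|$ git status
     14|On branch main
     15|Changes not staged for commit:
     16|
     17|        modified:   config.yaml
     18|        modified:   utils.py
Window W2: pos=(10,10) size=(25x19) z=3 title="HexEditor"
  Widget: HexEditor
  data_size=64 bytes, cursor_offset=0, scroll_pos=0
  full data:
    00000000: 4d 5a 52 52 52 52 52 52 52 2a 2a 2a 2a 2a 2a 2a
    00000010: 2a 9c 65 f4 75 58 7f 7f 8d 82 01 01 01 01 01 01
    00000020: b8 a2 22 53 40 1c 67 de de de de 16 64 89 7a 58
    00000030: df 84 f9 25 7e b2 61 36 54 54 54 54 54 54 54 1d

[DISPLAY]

                                             
                                             
                                             
                                             
                                             
                                             
━━━━━━┓              ┏━━━━━━━━━━━━━━━━━━━━━┓ 
      ┃              ┃ Terminal            ┃ 
──────┨              ┠─────────────────────┨ 
2 52 5┃              ┃$ git status         ┃ 
5 f4 7┃━━━━━━━━━━━━━━┃On branch main       ┃ 
2 53 4┃              ┃Changes not staged fo┃ 
9 25 7┃──────────────┃                     ┃ 
      ┃              ┃        modified:   c┃ 
      ┃·····█        ┃        modified:   m┃ 
      ┃·█····        ┃        modified:   t┃ 
      ┃██····        ┃$ cat notes.txt      ┃ 
      ┃······        ┃key0 = value67       ┃ 
      ┃······        ┗━━━━━━━━━━━━━━━━━━━━━┛ 
      ┃█·····              ┃                 
      ┃██··█·              ┃                 
      ┃··█···              ┃                 
      ┃··█···              ┃                 


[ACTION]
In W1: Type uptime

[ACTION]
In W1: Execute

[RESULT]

                                             
                                             
                                             
                                             
                                             
                                             
━━━━━━┓              ┏━━━━━━━━━━━━━━━━━━━━━┓ 
      ┃              ┃ Terminal            ┃ 
──────┨              ┠─────────────────────┨ 
2 52 5┃              ┃$ git status         ┃ 
5 f4 7┃━━━━━━━━━━━━━━┃On branch main       ┃ 
2 53 4┃              ┃Changes not staged fo┃ 
9 25 7┃──────────────┃                     ┃ 
      ┃              ┃        modified:   c┃ 
      ┃·····█        ┃        modified:   u┃ 
      ┃·█····        ┃$ uptime             ┃ 
      ┃██····        ┃ 10:00  up 85 days   ┃ 
      ┃······        ┃$ █                  ┃ 
      ┃······        ┗━━━━━━━━━━━━━━━━━━━━━┛ 
      ┃█·····              ┃                 
      ┃██··█·              ┃                 
      ┃··█···              ┃                 
      ┃··█···              ┃                 


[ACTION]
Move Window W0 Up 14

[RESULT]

·█····█·····█              ┃                 
████··█·█····              ┃                 
█······██····              ┃                 
██··██·······              ┃                 
██····█······              ┃                 
██·█···█·····              ┃                 
━━━━━━┓██··█·        ┏━━━━━━━━━━━━━━━━━━━━━┓ 
      ┃··█···        ┃ Terminal            ┃ 
──────┨··█···        ┠─────────────────────┨ 
2 52 5┃·█·█··        ┃$ git status         ┃ 
5 f4 7┃█·█·█·        ┃On branch main       ┃ 
2 53 4┃━━━━━━━━━━━━━━┃Changes not staged fo┃ 
9 25 7┃              ┃                     ┃ 
      ┃              ┃        modified:   c┃ 
      ┃              ┃        modified:   u┃ 
      ┃              ┃$ uptime             ┃ 
      ┃              ┃ 10:00  up 85 days   ┃ 
      ┃              ┃$ █                  ┃ 
      ┃              ┗━━━━━━━━━━━━━━━━━━━━━┛ 
      ┃                                      
      ┃                                      
      ┃                                      
      ┃                                      


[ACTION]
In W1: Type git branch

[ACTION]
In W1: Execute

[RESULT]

·█····█·····█              ┃                 
████··█·█····              ┃                 
█······██····              ┃                 
██··██·······              ┃                 
██····█······              ┃                 
██·█···█·····              ┃                 
━━━━━━┓██··█·        ┏━━━━━━━━━━━━━━━━━━━━━┓ 
      ┃··█···        ┃ Terminal            ┃ 
──────┨··█···        ┠─────────────────────┨ 
2 52 5┃·█·█··        ┃                     ┃ 
5 f4 7┃█·█·█·        ┃        modified:   c┃ 
2 53 4┃━━━━━━━━━━━━━━┃        modified:   u┃ 
9 25 7┃              ┃$ uptime             ┃ 
      ┃              ┃ 10:00  up 85 days   ┃ 
      ┃              ┃$ git branch         ┃ 
      ┃              ┃* main               ┃ 
      ┃              ┃  fix/typo           ┃ 
      ┃              ┃$ █                  ┃ 
      ┃              ┗━━━━━━━━━━━━━━━━━━━━━┛ 
      ┃                                      
      ┃                                      
      ┃                                      
      ┃                                      


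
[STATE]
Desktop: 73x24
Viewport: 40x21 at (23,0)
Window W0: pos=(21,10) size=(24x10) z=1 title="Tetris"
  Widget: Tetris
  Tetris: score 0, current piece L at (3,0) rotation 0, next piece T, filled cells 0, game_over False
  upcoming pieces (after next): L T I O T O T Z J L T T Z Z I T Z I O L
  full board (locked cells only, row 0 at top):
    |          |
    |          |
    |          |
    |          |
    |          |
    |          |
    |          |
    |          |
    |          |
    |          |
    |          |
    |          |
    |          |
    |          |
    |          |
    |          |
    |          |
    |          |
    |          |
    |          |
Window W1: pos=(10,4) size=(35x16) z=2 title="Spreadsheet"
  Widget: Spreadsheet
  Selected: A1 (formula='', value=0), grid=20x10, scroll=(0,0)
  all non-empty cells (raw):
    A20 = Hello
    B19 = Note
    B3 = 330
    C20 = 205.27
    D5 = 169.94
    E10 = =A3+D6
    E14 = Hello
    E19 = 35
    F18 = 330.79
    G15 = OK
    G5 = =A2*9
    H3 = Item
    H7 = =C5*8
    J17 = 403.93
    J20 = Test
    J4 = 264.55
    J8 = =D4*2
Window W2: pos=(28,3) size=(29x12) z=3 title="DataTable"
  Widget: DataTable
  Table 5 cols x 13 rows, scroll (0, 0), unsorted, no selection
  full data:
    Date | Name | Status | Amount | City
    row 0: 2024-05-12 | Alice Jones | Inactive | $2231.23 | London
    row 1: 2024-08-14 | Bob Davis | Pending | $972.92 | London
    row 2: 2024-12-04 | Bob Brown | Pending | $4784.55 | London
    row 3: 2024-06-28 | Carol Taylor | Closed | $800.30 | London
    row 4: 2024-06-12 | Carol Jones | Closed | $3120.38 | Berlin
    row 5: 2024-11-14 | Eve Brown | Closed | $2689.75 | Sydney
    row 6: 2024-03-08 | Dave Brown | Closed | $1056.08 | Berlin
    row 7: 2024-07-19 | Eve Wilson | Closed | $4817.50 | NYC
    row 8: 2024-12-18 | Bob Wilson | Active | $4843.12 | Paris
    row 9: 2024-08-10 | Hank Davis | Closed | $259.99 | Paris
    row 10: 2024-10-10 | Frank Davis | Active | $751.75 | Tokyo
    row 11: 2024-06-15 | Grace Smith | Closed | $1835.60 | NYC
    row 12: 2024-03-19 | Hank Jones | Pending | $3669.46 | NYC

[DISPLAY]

                                        
                                        
                                        
     ┏━━━━━━━━━━━━━━━━━━━━━━━━━━━┓      
━━━━━┃ DataTable                 ┃      
     ┠───────────────────────────┨      
─────┃Date      │Name        │Sta┃      
     ┃──────────┼────────────┼───┃      
   B ┃2024-05-12│Alice Jones │Ina┃      
-----┃2024-08-14│Bob Davis   │Pen┃      
     ┃2024-12-04│Bob Brown   │Pen┃      
     ┃2024-06-28│Carol Taylor│Clo┃      
     ┃2024-06-12│Carol Jones │Clo┃      
     ┃2024-11-14│Eve Brown   │Clo┃      
     ┗━━━━━━━━━━━━━━━━━━━━━━━━━━━┛      
       0       0     ┃                  
       0       0     ┃                  
       0       0     ┃                  
       0       0     ┃                  
━━━━━━━━━━━━━━━━━━━━━┛                  
                                        


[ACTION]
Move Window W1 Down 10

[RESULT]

                                        
                                        
                                        
     ┏━━━━━━━━━━━━━━━━━━━━━━━━━━━┓      
     ┃ DataTable                 ┃      
     ┠───────────────────────────┨      
     ┃Date      │Name        │Sta┃      
     ┃──────────┼────────────┼───┃      
━━━━━┃2024-05-12│Alice Jones │Ina┃      
     ┃2024-08-14│Bob Davis   │Pen┃      
─────┃2024-12-04│Bob Brown   │Pen┃      
     ┃2024-06-28│Carol Taylor│Clo┃      
   B ┃2024-06-12│Carol Jones │Clo┃      
-----┃2024-11-14│Eve Brown   │Clo┃      
     ┗━━━━━━━━━━━━━━━━━━━━━━━━━━━┛      
       0       0     ┃                  
     330       0     ┃                  
       0       0     ┃                  
       0       0  169┃                  
       0       0     ┃                  
       0       0     ┃                  


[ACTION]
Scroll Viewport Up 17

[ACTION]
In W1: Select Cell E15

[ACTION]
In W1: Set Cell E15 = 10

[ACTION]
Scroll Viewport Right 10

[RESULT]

                                        
                                        
                                        
━━━━━━━━━━━━━━━━━━━━━━━┓                
aTable                 ┃                
───────────────────────┨                
      │Name        │Sta┃                
──────┼────────────┼───┃                
-05-12│Alice Jones │Ina┃                
-08-14│Bob Davis   │Pen┃                
-12-04│Bob Brown   │Pen┃                
-06-28│Carol Taylor│Clo┃                
-06-12│Carol Jones │Clo┃                
-11-14│Eve Brown   │Clo┃                
━━━━━━━━━━━━━━━━━━━━━━━┛                
     0     ┃                            
     0     ┃                            
     0     ┃                            
     0  169┃                            
     0     ┃                            
     0     ┃                            


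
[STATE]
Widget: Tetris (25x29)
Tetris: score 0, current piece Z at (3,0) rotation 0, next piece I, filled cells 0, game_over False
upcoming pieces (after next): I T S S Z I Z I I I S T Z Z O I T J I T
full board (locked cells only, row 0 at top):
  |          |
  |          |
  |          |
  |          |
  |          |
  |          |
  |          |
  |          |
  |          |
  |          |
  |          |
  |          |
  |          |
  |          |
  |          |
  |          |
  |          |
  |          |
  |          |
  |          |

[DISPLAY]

   ▓▓     │Next:         
    ▓▓    │████          
          │              
          │              
          │              
          │              
          │Score:        
          │0             
          │              
          │              
          │              
          │              
          │              
          │              
          │              
          │              
          │              
          │              
          │              
          │              
          │              
          │              
          │              
          │              
          │              
          │              
          │              
          │              
          │              


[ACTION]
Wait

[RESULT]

          │Next:         
   ▓▓     │████          
    ▓▓    │              
          │              
          │              
          │              
          │Score:        
          │0             
          │              
          │              
          │              
          │              
          │              
          │              
          │              
          │              
          │              
          │              
          │              
          │              
          │              
          │              
          │              
          │              
          │              
          │              
          │              
          │              
          │              


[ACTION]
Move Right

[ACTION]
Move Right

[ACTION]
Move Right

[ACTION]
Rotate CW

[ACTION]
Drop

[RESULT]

          │Next:         
          │████          
       ▓  │              
      ▓▓  │              
      ▓   │              
          │              
          │Score:        
          │0             
          │              
          │              
          │              
          │              
          │              
          │              
          │              
          │              
          │              
          │              
          │              
          │              
          │              
          │              
          │              
          │              
          │              
          │              
          │              
          │              
          │              


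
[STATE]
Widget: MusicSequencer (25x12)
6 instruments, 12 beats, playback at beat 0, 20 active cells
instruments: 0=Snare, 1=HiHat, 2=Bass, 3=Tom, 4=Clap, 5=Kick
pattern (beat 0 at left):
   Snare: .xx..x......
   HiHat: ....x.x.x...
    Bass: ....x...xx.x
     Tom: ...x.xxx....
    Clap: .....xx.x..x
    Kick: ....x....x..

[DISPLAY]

      ▼12345678901       
 Snare·██··█······       
 HiHat····█·█·█···       
  Bass····█···██·█       
   Tom···█·███····       
  Clap·····██·█··█       
  Kick····█····█··       
                         
                         
                         
                         
                         


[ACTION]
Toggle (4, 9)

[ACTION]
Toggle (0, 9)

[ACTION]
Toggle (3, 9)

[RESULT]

      ▼12345678901       
 Snare·██··█···█··       
 HiHat····█·█·█···       
  Bass····█···██·█       
   Tom···█·███·█··       
  Clap·····██·██·█       
  Kick····█····█··       
                         
                         
                         
                         
                         


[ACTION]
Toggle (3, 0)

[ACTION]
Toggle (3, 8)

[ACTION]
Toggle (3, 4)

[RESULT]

      ▼12345678901       
 Snare·██··█···█··       
 HiHat····█·█·█···       
  Bass····█···██·█       
   Tom█··███████··       
  Clap·····██·██·█       
  Kick····█····█··       
                         
                         
                         
                         
                         


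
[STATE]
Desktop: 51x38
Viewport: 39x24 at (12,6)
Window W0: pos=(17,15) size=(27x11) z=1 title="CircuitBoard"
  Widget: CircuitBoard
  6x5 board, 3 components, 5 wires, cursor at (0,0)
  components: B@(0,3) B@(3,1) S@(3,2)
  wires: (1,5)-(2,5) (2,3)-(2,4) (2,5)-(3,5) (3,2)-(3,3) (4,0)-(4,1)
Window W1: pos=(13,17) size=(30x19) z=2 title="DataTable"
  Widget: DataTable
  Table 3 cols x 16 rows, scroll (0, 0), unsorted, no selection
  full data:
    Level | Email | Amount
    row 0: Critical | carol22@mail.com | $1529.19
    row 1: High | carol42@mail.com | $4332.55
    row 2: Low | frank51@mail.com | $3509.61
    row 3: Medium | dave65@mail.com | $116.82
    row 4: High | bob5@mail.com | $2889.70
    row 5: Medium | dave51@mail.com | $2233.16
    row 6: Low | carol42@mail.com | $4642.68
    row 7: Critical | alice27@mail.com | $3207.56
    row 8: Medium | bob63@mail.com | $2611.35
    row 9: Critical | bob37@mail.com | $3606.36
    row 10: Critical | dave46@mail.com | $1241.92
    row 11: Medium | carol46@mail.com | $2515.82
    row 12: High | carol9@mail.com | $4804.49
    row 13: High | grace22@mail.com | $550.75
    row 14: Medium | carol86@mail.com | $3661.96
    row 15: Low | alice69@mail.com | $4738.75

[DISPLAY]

                                       
                                       
                                       
                                       
                                       
                                       
                                       
                                       
                                       
     ┏━━━━━━━━━━━━━━━━━━━━━━━━━┓       
     ┃ CircuitBoard            ┃       
 ┏━━━━━━━━━━━━━━━━━━━━━━━━━━━━┓┨       
 ┃ DataTable                  ┃┃       
 ┠────────────────────────────┨┃       
 ┃Level   │Email           │Am┃┃       
 ┃────────┼────────────────┼──┃┃       
 ┃Critical│carol22@mail.com│$1┃┃       
 ┃High    │carol42@mail.com│$4┃┃       
 ┃Low     │frank51@mail.com│$3┃┃       
 ┃Medium  │dave65@mail.com │$1┃┛       
 ┃High    │bob5@mail.com   │$2┃        
 ┃Medium  │dave51@mail.com │$2┃        
 ┃Low     │carol42@mail.com│$4┃        
 ┃Critical│alice27@mail.com│$3┃        


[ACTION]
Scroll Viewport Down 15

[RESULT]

                                       
     ┏━━━━━━━━━━━━━━━━━━━━━━━━━┓       
     ┃ CircuitBoard            ┃       
 ┏━━━━━━━━━━━━━━━━━━━━━━━━━━━━┓┨       
 ┃ DataTable                  ┃┃       
 ┠────────────────────────────┨┃       
 ┃Level   │Email           │Am┃┃       
 ┃────────┼────────────────┼──┃┃       
 ┃Critical│carol22@mail.com│$1┃┃       
 ┃High    │carol42@mail.com│$4┃┃       
 ┃Low     │frank51@mail.com│$3┃┃       
 ┃Medium  │dave65@mail.com │$1┃┛       
 ┃High    │bob5@mail.com   │$2┃        
 ┃Medium  │dave51@mail.com │$2┃        
 ┃Low     │carol42@mail.com│$4┃        
 ┃Critical│alice27@mail.com│$3┃        
 ┃Medium  │bob63@mail.com  │$2┃        
 ┃Critical│bob37@mail.com  │$3┃        
 ┃Critical│dave46@mail.com │$1┃        
 ┃Medium  │carol46@mail.com│$2┃        
 ┃High    │carol9@mail.com │$4┃        
 ┗━━━━━━━━━━━━━━━━━━━━━━━━━━━━┛        
                                       
                                       


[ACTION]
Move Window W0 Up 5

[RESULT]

     ┃0  [.]          B        ┃       
     ┃                         ┃       
     ┃1                       ·┃       
 ┏━━━━━━━━━━━━━━━━━━━━━━━━━━━━┓┃       
 ┃ DataTable                  ┃┃       
 ┠────────────────────────────┨┃       
 ┃Level   │Email           │Am┃┛       
 ┃────────┼────────────────┼──┃        
 ┃Critical│carol22@mail.com│$1┃        
 ┃High    │carol42@mail.com│$4┃        
 ┃Low     │frank51@mail.com│$3┃        
 ┃Medium  │dave65@mail.com │$1┃        
 ┃High    │bob5@mail.com   │$2┃        
 ┃Medium  │dave51@mail.com │$2┃        
 ┃Low     │carol42@mail.com│$4┃        
 ┃Critical│alice27@mail.com│$3┃        
 ┃Medium  │bob63@mail.com  │$2┃        
 ┃Critical│bob37@mail.com  │$3┃        
 ┃Critical│dave46@mail.com │$1┃        
 ┃Medium  │carol46@mail.com│$2┃        
 ┃High    │carol9@mail.com │$4┃        
 ┗━━━━━━━━━━━━━━━━━━━━━━━━━━━━┛        
                                       
                                       


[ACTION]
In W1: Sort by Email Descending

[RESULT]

     ┃0  [.]          B        ┃       
     ┃                         ┃       
     ┃1                       ·┃       
 ┏━━━━━━━━━━━━━━━━━━━━━━━━━━━━┓┃       
 ┃ DataTable                  ┃┃       
 ┠────────────────────────────┨┃       
 ┃Level   │Email          ▼│Am┃┛       
 ┃────────┼────────────────┼──┃        
 ┃High    │grace22@mail.com│$5┃        
 ┃Low     │frank51@mail.com│$3┃        
 ┃Medium  │dave65@mail.com │$1┃        
 ┃Medium  │dave51@mail.com │$2┃        
 ┃Critical│dave46@mail.com │$1┃        
 ┃High    │carol9@mail.com │$4┃        
 ┃Medium  │carol86@mail.com│$3┃        
 ┃Medium  │carol46@mail.com│$2┃        
 ┃High    │carol42@mail.com│$4┃        
 ┃Low     │carol42@mail.com│$4┃        
 ┃Critical│carol22@mail.com│$1┃        
 ┃Medium  │bob63@mail.com  │$2┃        
 ┃High    │bob5@mail.com   │$2┃        
 ┗━━━━━━━━━━━━━━━━━━━━━━━━━━━━┛        
                                       
                                       


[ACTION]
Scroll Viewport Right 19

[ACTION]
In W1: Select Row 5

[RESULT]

     ┃0  [.]          B        ┃       
     ┃                         ┃       
     ┃1                       ·┃       
 ┏━━━━━━━━━━━━━━━━━━━━━━━━━━━━┓┃       
 ┃ DataTable                  ┃┃       
 ┠────────────────────────────┨┃       
 ┃Level   │Email          ▼│Am┃┛       
 ┃────────┼────────────────┼──┃        
 ┃High    │grace22@mail.com│$5┃        
 ┃Low     │frank51@mail.com│$3┃        
 ┃Medium  │dave65@mail.com │$1┃        
 ┃Medium  │dave51@mail.com │$2┃        
 ┃Critical│dave46@mail.com │$1┃        
 ┃>igh    │carol9@mail.com │$4┃        
 ┃Medium  │carol86@mail.com│$3┃        
 ┃Medium  │carol46@mail.com│$2┃        
 ┃High    │carol42@mail.com│$4┃        
 ┃Low     │carol42@mail.com│$4┃        
 ┃Critical│carol22@mail.com│$1┃        
 ┃Medium  │bob63@mail.com  │$2┃        
 ┃High    │bob5@mail.com   │$2┃        
 ┗━━━━━━━━━━━━━━━━━━━━━━━━━━━━┛        
                                       
                                       


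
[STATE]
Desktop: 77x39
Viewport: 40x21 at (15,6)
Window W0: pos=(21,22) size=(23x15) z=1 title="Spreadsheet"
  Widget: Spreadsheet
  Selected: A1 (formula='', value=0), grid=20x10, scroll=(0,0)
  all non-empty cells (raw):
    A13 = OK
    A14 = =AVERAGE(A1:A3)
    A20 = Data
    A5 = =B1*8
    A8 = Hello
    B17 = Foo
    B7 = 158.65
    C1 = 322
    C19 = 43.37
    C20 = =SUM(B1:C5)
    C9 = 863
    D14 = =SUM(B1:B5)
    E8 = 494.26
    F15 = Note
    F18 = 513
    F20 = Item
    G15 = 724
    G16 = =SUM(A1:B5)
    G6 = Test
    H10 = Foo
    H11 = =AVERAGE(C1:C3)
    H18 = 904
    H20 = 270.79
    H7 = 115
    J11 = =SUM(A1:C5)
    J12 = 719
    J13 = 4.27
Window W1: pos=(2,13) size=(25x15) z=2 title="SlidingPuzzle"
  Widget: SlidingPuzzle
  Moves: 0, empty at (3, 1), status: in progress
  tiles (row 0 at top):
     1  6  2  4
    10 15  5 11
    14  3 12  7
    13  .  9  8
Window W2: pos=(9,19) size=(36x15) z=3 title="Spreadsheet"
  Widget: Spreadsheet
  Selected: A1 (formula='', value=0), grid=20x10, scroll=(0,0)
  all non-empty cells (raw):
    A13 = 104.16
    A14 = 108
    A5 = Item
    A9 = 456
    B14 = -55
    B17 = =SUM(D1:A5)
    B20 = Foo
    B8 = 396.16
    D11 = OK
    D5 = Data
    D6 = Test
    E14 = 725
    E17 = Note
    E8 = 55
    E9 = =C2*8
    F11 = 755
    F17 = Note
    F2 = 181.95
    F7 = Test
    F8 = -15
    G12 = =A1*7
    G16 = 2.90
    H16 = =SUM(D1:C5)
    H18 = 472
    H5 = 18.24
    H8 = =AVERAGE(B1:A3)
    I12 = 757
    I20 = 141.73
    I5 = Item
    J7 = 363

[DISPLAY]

                                        
                                        
                                        
                                        
                                        
                                        
                                        
━━━━━━━━━━━┓                            
le         ┃                            
───────────┨                            
───┬────┐  ┃                            
 2 │  4 │  ┃                            
───┼────┤  ┃                            
━━━━━━━━━━━━━━━━━━━━━━━━━━━━━┓          
adsheet                      ┃          
─────────────────────────────┨          
                             ┃          
  A       B       C       D  ┃          
-----------------------------┃          
    [0]       0       0      ┃          
      0       0       0      ┃          


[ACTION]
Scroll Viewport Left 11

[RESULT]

                                        
                                        
                                        
                                        
                                        
                                        
                                        
━━━━━━━━━━━━━━━━━━━━━━┓                 
SlidingPuzzle         ┃                 
──────────────────────┨                 
────┬────┬────┬────┐  ┃                 
  1 │  6 │  2 │  4 │  ┃                 
────┼────┼────┼────┤  ┃                 
 10 │┏━━━━━━━━━━━━━━━━━━━━━━━━━━━━━━━━━━
────┼┃ Spreadsheet                      
 14 │┠──────────────────────────────────
────┼┃A1:                               
 13 │┃       A       B       C       D  
────┴┃----------------------------------
oves:┃  1      [0]       0       0      
     ┃  2        0       0       0      


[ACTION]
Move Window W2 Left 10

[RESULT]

                                        
                                        
                                        
                                        
                                        
                                        
                                        
━━━━━━━━━━━━━━━━━━━━━━┓                 
SlidingPuzzle         ┃                 
──────────────────────┨                 
────┬────┬────┬────┐  ┃                 
  1 │  6 │  2 │  4 │  ┃                 
────┼────┼────┼────┤  ┃                 
━━━━━━━━━━━━━━━━━━━━━━━━━━━━━━━┓        
readsheet                      ┃        
───────────────────────────────┨        
                               ┃━━━━━━━┓
    A       B       C       D  ┃       ┃
-------------------------------┃───────┨
      [0]       0       0      ┃       ┃
        0       0       0      ┃ B     ┃


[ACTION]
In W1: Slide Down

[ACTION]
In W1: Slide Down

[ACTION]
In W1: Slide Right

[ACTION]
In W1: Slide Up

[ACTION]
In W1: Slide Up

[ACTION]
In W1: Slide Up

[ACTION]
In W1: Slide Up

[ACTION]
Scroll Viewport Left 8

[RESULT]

                                        
                                        
                                        
                                        
                                        
                                        
                                        
  ┏━━━━━━━━━━━━━━━━━━━━━━━┓             
  ┃ SlidingPuzzle         ┃             
  ┠───────────────────────┨             
  ┃┌────┬────┬────┬────┐  ┃             
  ┃│  1 │  6 │  2 │  4 │  ┃             
  ┃├────┼────┼────┼────┤  ┃             
┏━━━━━━━━━━━━━━━━━━━━━━━━━━━━━━━━━━┓    
┃ Spreadsheet                      ┃    
┠──────────────────────────────────┨    
┃A1:                               ┃━━━━
┃       A       B       C       D  ┃    
┃----------------------------------┃────
┃  1      [0]       0       0      ┃    
┃  2        0       0       0      ┃ B  


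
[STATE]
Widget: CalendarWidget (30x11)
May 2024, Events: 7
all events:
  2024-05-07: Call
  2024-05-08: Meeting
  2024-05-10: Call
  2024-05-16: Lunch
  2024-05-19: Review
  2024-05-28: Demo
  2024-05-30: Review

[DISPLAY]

           May 2024           
Mo Tu We Th Fr Sa Su          
       1  2  3  4  5          
 6  7*  8*  9 10* 11 12       
13 14 15 16* 17 18 19*        
20 21 22 23 24 25 26          
27 28* 29 30* 31              
                              
                              
                              
                              


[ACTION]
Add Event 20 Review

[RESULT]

           May 2024           
Mo Tu We Th Fr Sa Su          
       1  2  3  4  5          
 6  7*  8*  9 10* 11 12       
13 14 15 16* 17 18 19*        
20* 21 22 23 24 25 26         
27 28* 29 30* 31              
                              
                              
                              
                              


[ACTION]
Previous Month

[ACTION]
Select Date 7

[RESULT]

          April 2024          
Mo Tu We Th Fr Sa Su          
 1  2  3  4  5  6 [ 7]        
 8  9 10 11 12 13 14          
15 16 17 18 19 20 21          
22 23 24 25 26 27 28          
29 30                         
                              
                              
                              
                              


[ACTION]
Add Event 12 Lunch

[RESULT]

          April 2024          
Mo Tu We Th Fr Sa Su          
 1  2  3  4  5  6 [ 7]        
 8  9 10 11 12* 13 14         
15 16 17 18 19 20 21          
22 23 24 25 26 27 28          
29 30                         
                              
                              
                              
                              


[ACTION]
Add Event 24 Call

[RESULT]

          April 2024          
Mo Tu We Th Fr Sa Su          
 1  2  3  4  5  6 [ 7]        
 8  9 10 11 12* 13 14         
15 16 17 18 19 20 21          
22 23 24* 25 26 27 28         
29 30                         
                              
                              
                              
                              
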